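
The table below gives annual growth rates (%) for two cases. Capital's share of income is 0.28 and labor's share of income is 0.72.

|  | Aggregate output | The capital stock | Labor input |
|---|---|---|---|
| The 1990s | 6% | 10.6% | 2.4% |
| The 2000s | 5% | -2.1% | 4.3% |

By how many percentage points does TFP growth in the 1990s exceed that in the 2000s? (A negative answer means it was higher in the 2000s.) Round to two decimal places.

Labor's share = 1 − 0.28 = 0.72.
The 1990s: TFP = 6 − 2.968 − 1.728 = 1.304%.
The 2000s: TFP = 5 + 0.588 − 3.096 = 2.492%.
Difference = 1.304 − (2.492) = -1.188 pp.

-1.19 percentage points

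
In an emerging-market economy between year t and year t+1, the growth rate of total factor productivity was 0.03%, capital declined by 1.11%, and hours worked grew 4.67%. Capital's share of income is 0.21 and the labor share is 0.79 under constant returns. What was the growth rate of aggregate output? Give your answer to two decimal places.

Aggregate output growth was 3.49%.

Labor's share = 1 − 0.21 = 0.79.
Capital: 0.21 × (-1.11) = -0.2331 pp.
Hours worked: 0.79 × 4.67 = 3.6893 pp.
Output growth = 0.03 + 3.4562 = 3.4862%.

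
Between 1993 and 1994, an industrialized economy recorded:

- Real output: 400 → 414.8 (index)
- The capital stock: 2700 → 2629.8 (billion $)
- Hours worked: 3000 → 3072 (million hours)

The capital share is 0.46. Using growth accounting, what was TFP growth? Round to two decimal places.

TFP grew 3.60%.

Real output growth = (414.8 − 400) / 400 = 3.7%.
The capital stock growth = (2629.8 − 2700) / 2700 = -2.6%.
Hours worked growth = (3072 − 3000) / 3000 = 2.4%.
Labor's share = 1 − 0.46 = 0.54.
The capital stock: 0.46 × (-2.6) = -1.196 pp.
Hours worked: 0.54 × 2.4 = 1.296 pp.
TFP growth = 3.7 − 0.1 = 3.6%.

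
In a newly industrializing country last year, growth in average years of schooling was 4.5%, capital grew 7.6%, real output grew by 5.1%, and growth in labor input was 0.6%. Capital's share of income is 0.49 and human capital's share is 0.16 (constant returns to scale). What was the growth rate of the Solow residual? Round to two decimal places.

0.45%

Labor's share = 1 − 0.49 − 0.16 = 0.35.
Capital: 0.49 × 7.6 = 3.724 pp.
Average years of schooling: 0.16 × 4.5 = 0.72 pp.
Labor input: 0.35 × 0.6 = 0.21 pp.
TFP growth = 5.1 − 4.654 = 0.446%.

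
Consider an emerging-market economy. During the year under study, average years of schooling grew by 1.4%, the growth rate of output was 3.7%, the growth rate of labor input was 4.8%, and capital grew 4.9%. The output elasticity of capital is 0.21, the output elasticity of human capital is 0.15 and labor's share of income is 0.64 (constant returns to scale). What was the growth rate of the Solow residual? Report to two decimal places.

-0.61%

Labor's share = 1 − 0.21 − 0.15 = 0.64.
Capital: 0.21 × 4.9 = 1.029 pp.
Average years of schooling: 0.15 × 1.4 = 0.21 pp.
Labor input: 0.64 × 4.8 = 3.072 pp.
TFP growth = 3.7 − 4.311 = -0.611%.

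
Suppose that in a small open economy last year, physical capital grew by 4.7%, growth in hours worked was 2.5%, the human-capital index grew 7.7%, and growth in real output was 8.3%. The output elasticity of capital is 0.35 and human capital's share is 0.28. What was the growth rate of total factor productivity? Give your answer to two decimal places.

Labor's share = 1 − 0.35 − 0.28 = 0.37.
Physical capital: 0.35 × 4.7 = 1.645 pp.
The human-capital index: 0.28 × 7.7 = 2.156 pp.
Hours worked: 0.37 × 2.5 = 0.925 pp.
TFP growth = 8.3 − 4.726 = 3.574%.

Total factor productivity growth was 3.57%.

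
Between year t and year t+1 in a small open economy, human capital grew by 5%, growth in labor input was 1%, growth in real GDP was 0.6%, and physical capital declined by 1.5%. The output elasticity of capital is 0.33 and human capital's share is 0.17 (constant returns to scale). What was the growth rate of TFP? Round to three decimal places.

Labor's share = 1 − 0.33 − 0.17 = 0.5.
Physical capital: 0.33 × (-1.5) = -0.495 pp.
Human capital: 0.17 × 5 = 0.85 pp.
Labor input: 0.5 × 1 = 0.5 pp.
TFP growth = 0.6 − 0.855 = -0.255%.

-0.255%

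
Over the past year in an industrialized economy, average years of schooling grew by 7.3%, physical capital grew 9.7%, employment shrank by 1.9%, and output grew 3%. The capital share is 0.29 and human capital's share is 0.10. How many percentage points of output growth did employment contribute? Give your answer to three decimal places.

Labor's share = 1 − 0.29 − 0.1 = 0.61.
Contribution = share × growth = 0.61 × (-1.9) = -1.159 pp.

-1.159 percentage points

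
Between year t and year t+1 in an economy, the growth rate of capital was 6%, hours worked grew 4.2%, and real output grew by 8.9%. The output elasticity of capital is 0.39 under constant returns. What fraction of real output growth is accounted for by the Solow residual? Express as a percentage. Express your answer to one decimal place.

The Solow residual accounted for 44.9% of growth.

Labor's share = 1 − 0.39 = 0.61.
Capital: 0.39 × 6 = 2.34 pp.
Hours worked: 0.61 × 4.2 = 2.562 pp.
TFP growth = 8.9 − 4.902 = 3.998%.
TFP share of growth = 3.998 / 8.9 × 100 = 44.921%.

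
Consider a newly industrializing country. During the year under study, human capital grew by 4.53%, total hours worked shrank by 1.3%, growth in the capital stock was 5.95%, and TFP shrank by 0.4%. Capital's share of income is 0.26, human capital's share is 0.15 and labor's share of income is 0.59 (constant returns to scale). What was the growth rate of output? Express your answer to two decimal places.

1.06%

Labor's share = 1 − 0.26 − 0.15 = 0.59.
The capital stock: 0.26 × 5.95 = 1.547 pp.
Human capital: 0.15 × 4.53 = 0.6795 pp.
Total hours worked: 0.59 × (-1.3) = -0.767 pp.
Output growth = -0.4 + 1.4595 = 1.0595%.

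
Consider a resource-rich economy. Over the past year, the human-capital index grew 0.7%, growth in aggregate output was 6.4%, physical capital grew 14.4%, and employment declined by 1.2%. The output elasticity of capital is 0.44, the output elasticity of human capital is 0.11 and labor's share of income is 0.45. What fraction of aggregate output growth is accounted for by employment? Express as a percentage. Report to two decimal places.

-8.44%

Labor's share = 1 − 0.44 − 0.11 = 0.45.
Employment contributed 0.45 × (-1.2) = -0.54 pp.
Share of growth = -0.54 / 6.4 × 100 = -8.4375%.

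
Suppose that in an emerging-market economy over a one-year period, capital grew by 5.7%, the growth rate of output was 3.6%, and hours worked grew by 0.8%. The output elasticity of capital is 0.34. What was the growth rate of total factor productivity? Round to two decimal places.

Labor's share = 1 − 0.34 = 0.66.
Capital: 0.34 × 5.7 = 1.938 pp.
Hours worked: 0.66 × 0.8 = 0.528 pp.
TFP growth = 3.6 − 2.466 = 1.134%.

Total factor productivity grew 1.13%.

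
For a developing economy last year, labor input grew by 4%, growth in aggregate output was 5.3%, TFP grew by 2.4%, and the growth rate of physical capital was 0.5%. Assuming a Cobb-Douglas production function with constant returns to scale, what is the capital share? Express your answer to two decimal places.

gY = gA + α·gK + (1−α)·gL, so gY − gA − gL = α(gK − gL).
5.3 − 2.4 − 4 = α × (0.5 − 4).
-1.1 = -3.5 α, so α = 0.3143.

0.31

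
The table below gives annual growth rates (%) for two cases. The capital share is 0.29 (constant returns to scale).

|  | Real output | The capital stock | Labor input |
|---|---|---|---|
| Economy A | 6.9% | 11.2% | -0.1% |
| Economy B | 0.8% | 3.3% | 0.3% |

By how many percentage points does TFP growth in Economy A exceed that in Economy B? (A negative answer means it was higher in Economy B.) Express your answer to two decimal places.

Labor's share = 1 − 0.29 = 0.71.
Economy A: TFP = 6.9 − 3.248 + 0.071 = 3.723%.
Economy B: TFP = 0.8 − 0.957 − 0.213 = -0.37%.
Difference = 3.723 − (-0.37) = 4.093 pp.

4.09 percentage points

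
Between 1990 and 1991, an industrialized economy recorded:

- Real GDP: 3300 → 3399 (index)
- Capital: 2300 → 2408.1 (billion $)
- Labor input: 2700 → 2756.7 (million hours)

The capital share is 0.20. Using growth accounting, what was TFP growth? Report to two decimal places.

0.38%

Real GDP growth = (3399 − 3300) / 3300 = 3%.
Capital growth = (2408.1 − 2300) / 2300 = 4.7%.
Labor input growth = (2756.7 − 2700) / 2700 = 2.1%.
Labor's share = 1 − 0.2 = 0.8.
Capital: 0.2 × 4.7 = 0.94 pp.
Labor input: 0.8 × 2.1 = 1.68 pp.
TFP growth = 3 − 2.62 = 0.38%.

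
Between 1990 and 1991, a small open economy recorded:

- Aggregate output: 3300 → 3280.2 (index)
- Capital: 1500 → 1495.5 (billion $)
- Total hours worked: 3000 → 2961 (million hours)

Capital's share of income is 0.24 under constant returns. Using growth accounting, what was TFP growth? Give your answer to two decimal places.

Aggregate output growth = (3280.2 − 3300) / 3300 = -0.6%.
Capital growth = (1495.5 − 1500) / 1500 = -0.3%.
Total hours worked growth = (2961 − 3000) / 3000 = -1.3%.
Labor's share = 1 − 0.24 = 0.76.
Capital: 0.24 × (-0.3) = -0.072 pp.
Total hours worked: 0.76 × (-1.3) = -0.988 pp.
TFP growth = -0.6 + 1.06 = 0.46%.

TFP grew 0.46%.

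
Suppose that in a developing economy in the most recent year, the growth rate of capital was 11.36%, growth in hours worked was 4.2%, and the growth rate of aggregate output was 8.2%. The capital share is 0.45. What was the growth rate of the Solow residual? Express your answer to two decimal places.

The Solow residual growth was 0.78%.

Labor's share = 1 − 0.45 = 0.55.
Capital: 0.45 × 11.36 = 5.112 pp.
Hours worked: 0.55 × 4.2 = 2.31 pp.
TFP growth = 8.2 − 7.422 = 0.778%.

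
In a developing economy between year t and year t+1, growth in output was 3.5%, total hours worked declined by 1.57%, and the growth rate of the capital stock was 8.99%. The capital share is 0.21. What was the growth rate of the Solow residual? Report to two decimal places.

Labor's share = 1 − 0.21 = 0.79.
The capital stock: 0.21 × 8.99 = 1.8879 pp.
Total hours worked: 0.79 × (-1.57) = -1.2403 pp.
TFP growth = 3.5 − 0.6476 = 2.8524%.

The Solow residual grew 2.85%.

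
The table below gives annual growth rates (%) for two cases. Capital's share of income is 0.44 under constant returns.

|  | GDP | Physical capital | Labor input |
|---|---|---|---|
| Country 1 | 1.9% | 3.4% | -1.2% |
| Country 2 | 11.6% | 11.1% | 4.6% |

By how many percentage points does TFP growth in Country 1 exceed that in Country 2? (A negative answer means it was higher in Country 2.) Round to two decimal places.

-3.06 percentage points

Labor's share = 1 − 0.44 = 0.56.
Country 1: TFP = 1.9 − 1.496 + 0.672 = 1.076%.
Country 2: TFP = 11.6 − 4.884 − 2.576 = 4.14%.
Difference = 1.076 − (4.14) = -3.064 pp.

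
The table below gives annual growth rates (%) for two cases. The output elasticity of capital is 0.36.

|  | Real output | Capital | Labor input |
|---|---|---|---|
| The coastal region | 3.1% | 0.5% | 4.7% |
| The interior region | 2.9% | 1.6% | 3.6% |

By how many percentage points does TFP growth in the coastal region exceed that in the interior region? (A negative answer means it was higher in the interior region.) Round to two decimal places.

Labor's share = 1 − 0.36 = 0.64.
The coastal region: TFP = 3.1 − 0.18 − 3.008 = -0.088%.
The interior region: TFP = 2.9 − 0.576 − 2.304 = 0.02%.
Difference = -0.088 − (0.02) = -0.108 pp.

-0.11 percentage points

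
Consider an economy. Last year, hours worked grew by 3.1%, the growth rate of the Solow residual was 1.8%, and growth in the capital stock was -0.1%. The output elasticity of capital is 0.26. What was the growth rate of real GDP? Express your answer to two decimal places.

Labor's share = 1 − 0.26 = 0.74.
The capital stock: 0.26 × (-0.1) = -0.026 pp.
Hours worked: 0.74 × 3.1 = 2.294 pp.
Output growth = 1.8 + 2.268 = 4.068%.

4.07%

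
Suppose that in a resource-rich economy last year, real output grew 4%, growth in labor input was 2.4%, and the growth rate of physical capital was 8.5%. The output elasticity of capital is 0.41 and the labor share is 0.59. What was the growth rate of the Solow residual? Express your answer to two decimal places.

Labor's share = 1 − 0.41 = 0.59.
Physical capital: 0.41 × 8.5 = 3.485 pp.
Labor input: 0.59 × 2.4 = 1.416 pp.
TFP growth = 4 − 4.901 = -0.901%.

-0.90%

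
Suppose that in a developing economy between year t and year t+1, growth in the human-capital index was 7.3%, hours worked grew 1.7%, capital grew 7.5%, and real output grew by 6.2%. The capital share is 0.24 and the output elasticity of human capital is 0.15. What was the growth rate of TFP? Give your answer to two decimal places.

2.27%

Labor's share = 1 − 0.24 − 0.15 = 0.61.
Capital: 0.24 × 7.5 = 1.8 pp.
The human-capital index: 0.15 × 7.3 = 1.095 pp.
Hours worked: 0.61 × 1.7 = 1.037 pp.
TFP growth = 6.2 − 3.932 = 2.268%.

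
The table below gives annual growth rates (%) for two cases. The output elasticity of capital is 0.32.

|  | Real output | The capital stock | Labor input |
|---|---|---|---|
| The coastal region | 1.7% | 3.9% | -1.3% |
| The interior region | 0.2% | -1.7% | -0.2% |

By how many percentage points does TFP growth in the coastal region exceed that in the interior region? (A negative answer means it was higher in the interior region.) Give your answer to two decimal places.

0.46 percentage points

Labor's share = 1 − 0.32 = 0.68.
The coastal region: TFP = 1.7 − 1.248 + 0.884 = 1.336%.
The interior region: TFP = 0.2 + 0.544 + 0.136 = 0.88%.
Difference = 1.336 − (0.88) = 0.456 pp.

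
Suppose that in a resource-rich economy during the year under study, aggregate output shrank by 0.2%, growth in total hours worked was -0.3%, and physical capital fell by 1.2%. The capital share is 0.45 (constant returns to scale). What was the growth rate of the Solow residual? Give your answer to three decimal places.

Labor's share = 1 − 0.45 = 0.55.
Physical capital: 0.45 × (-1.2) = -0.54 pp.
Total hours worked: 0.55 × (-0.3) = -0.165 pp.
TFP growth = -0.2 + 0.705 = 0.505%.

0.505%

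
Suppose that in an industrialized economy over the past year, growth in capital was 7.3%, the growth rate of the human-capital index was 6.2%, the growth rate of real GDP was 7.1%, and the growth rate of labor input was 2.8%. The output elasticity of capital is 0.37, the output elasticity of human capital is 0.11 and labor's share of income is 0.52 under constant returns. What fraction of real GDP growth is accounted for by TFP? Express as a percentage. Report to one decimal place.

TFP accounted for 31.8% of growth.

Labor's share = 1 − 0.37 − 0.11 = 0.52.
Capital: 0.37 × 7.3 = 2.701 pp.
The human-capital index: 0.11 × 6.2 = 0.682 pp.
Labor input: 0.52 × 2.8 = 1.456 pp.
TFP growth = 7.1 − 4.839 = 2.261%.
TFP share of growth = 2.261 / 7.1 × 100 = 31.845%.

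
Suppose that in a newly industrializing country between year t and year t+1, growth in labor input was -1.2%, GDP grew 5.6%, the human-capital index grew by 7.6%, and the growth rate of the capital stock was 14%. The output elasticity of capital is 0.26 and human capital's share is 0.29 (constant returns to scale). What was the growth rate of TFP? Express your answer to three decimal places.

Labor's share = 1 − 0.26 − 0.29 = 0.45.
The capital stock: 0.26 × 14 = 3.64 pp.
The human-capital index: 0.29 × 7.6 = 2.204 pp.
Labor input: 0.45 × (-1.2) = -0.54 pp.
TFP growth = 5.6 − 5.304 = 0.296%.

TFP grew 0.296%.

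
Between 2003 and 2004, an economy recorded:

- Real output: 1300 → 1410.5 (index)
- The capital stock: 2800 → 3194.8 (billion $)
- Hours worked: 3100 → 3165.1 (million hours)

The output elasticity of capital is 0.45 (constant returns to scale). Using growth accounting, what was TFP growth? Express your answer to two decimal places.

Real output growth = (1410.5 − 1300) / 1300 = 8.5%.
The capital stock growth = (3194.8 − 2800) / 2800 = 14.1%.
Hours worked growth = (3165.1 − 3100) / 3100 = 2.1%.
Labor's share = 1 − 0.45 = 0.55.
The capital stock: 0.45 × 14.1 = 6.345 pp.
Hours worked: 0.55 × 2.1 = 1.155 pp.
TFP growth = 8.5 − 7.5 = 1%.

1.00%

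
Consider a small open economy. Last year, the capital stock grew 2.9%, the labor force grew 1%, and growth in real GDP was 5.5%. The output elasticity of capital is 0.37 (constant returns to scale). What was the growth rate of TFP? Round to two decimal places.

3.80%

Labor's share = 1 − 0.37 = 0.63.
The capital stock: 0.37 × 2.9 = 1.073 pp.
The labor force: 0.63 × 1 = 0.63 pp.
TFP growth = 5.5 − 1.703 = 3.797%.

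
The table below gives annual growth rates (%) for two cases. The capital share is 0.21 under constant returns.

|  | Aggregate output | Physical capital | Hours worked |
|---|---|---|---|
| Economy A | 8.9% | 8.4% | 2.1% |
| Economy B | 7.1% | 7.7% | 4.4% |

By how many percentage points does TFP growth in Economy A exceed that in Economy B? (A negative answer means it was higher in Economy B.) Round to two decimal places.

Labor's share = 1 − 0.21 = 0.79.
Economy A: TFP = 8.9 − 1.764 − 1.659 = 5.477%.
Economy B: TFP = 7.1 − 1.617 − 3.476 = 2.007%.
Difference = 5.477 − (2.007) = 3.47 pp.

3.47 percentage points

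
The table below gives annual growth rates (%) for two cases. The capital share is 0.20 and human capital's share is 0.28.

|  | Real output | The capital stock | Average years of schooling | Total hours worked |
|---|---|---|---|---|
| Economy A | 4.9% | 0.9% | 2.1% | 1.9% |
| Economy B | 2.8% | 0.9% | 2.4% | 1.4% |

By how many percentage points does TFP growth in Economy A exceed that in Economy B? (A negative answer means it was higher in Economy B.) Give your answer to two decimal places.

Labor's share = 1 − 0.2 − 0.28 = 0.52.
Economy A: TFP = 4.9 − 0.18 − 0.588 − 0.988 = 3.144%.
Economy B: TFP = 2.8 − 0.18 − 0.672 − 0.728 = 1.22%.
Difference = 3.144 − (1.22) = 1.924 pp.

1.92 percentage points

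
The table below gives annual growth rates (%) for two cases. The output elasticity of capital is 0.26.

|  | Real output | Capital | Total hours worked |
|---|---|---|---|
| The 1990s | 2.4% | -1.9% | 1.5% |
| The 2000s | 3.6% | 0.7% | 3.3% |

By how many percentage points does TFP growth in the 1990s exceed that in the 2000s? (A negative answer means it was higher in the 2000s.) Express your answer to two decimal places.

Labor's share = 1 − 0.26 = 0.74.
The 1990s: TFP = 2.4 + 0.494 − 1.11 = 1.784%.
The 2000s: TFP = 3.6 − 0.182 − 2.442 = 0.976%.
Difference = 1.784 − (0.976) = 0.808 pp.

0.81 percentage points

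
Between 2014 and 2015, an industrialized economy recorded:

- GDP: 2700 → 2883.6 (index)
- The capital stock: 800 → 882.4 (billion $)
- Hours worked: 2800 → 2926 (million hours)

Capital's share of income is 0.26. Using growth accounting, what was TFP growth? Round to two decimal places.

GDP growth = (2883.6 − 2700) / 2700 = 6.8%.
The capital stock growth = (882.4 − 800) / 800 = 10.3%.
Hours worked growth = (2926 − 2800) / 2800 = 4.5%.
Labor's share = 1 − 0.26 = 0.74.
The capital stock: 0.26 × 10.3 = 2.678 pp.
Hours worked: 0.74 × 4.5 = 3.33 pp.
TFP growth = 6.8 − 6.008 = 0.792%.

TFP growth was 0.79%.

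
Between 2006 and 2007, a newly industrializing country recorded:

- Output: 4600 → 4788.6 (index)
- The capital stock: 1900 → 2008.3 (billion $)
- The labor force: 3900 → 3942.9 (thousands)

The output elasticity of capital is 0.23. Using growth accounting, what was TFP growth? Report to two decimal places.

TFP growth was 1.94%.

Output growth = (4788.6 − 4600) / 4600 = 4.1%.
The capital stock growth = (2008.3 − 1900) / 1900 = 5.7%.
The labor force growth = (3942.9 − 3900) / 3900 = 1.1%.
Labor's share = 1 − 0.23 = 0.77.
The capital stock: 0.23 × 5.7 = 1.311 pp.
The labor force: 0.77 × 1.1 = 0.847 pp.
TFP growth = 4.1 − 2.158 = 1.942%.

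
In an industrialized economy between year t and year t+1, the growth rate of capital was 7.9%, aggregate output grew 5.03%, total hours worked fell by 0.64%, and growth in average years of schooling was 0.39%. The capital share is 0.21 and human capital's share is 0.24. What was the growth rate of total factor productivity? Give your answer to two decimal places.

Labor's share = 1 − 0.21 − 0.24 = 0.55.
Capital: 0.21 × 7.9 = 1.659 pp.
Average years of schooling: 0.24 × 0.39 = 0.0936 pp.
Total hours worked: 0.55 × (-0.64) = -0.352 pp.
TFP growth = 5.03 − 1.4006 = 3.6294%.

3.63%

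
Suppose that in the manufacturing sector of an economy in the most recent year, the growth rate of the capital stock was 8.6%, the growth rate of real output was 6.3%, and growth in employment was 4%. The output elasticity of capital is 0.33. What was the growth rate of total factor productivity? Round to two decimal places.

Total factor productivity growth was 0.78%.

Labor's share = 1 − 0.33 = 0.67.
The capital stock: 0.33 × 8.6 = 2.838 pp.
Employment: 0.67 × 4 = 2.68 pp.
TFP growth = 6.3 − 5.518 = 0.782%.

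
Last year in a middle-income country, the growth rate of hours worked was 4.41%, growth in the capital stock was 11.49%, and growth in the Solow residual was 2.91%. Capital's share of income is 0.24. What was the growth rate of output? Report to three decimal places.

9.019%

Labor's share = 1 − 0.24 = 0.76.
The capital stock: 0.24 × 11.49 = 2.7576 pp.
Hours worked: 0.76 × 4.41 = 3.3516 pp.
Output growth = 2.91 + 6.1092 = 9.0192%.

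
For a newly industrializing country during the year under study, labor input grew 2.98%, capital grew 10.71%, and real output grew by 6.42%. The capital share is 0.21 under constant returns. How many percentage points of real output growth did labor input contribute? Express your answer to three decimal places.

Labor's share = 1 − 0.21 = 0.79.
Contribution = share × growth = 0.79 × 2.98 = 2.3542 pp.

2.354 percentage points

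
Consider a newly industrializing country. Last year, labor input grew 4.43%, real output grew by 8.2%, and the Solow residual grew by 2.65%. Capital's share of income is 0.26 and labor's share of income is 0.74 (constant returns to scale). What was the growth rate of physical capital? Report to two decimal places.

8.74%

Labor's share = 1 − 0.26 = 0.74.
gY = gA + 0.74×4.43 + 0.26×g.
0.26×g = 8.2 − 2.65 − 3.2782 = 2.2718.
g = 2.2718 / 0.26 = 8.7377%.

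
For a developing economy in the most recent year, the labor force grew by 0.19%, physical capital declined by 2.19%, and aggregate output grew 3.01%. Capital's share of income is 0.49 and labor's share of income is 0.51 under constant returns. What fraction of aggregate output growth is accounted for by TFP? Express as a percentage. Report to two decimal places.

Labor's share = 1 − 0.49 = 0.51.
Physical capital: 0.49 × (-2.19) = -1.0731 pp.
The labor force: 0.51 × 0.19 = 0.0969 pp.
TFP growth = 3.01 + 0.9762 = 3.9862%.
TFP share of growth = 3.9862 / 3.01 × 100 = 132.4319%.

132.43%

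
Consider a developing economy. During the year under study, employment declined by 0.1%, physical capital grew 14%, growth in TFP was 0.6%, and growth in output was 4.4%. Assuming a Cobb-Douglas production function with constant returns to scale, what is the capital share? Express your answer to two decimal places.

0.28

gY = gA + α·gK + (1−α)·gL, so gY − gA − gL = α(gK − gL).
4.4 − 0.6 + 0.1 = α × (14 − (-0.1)).
3.9 = 14.1 α, so α = 0.2766.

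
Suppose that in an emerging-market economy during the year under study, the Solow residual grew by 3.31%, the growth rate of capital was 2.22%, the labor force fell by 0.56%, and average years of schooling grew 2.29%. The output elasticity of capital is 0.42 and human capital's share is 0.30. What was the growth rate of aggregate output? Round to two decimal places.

4.77%

Labor's share = 1 − 0.42 − 0.3 = 0.28.
Capital: 0.42 × 2.22 = 0.9324 pp.
Average years of schooling: 0.3 × 2.29 = 0.687 pp.
The labor force: 0.28 × (-0.56) = -0.1568 pp.
Output growth = 3.31 + 1.4626 = 4.7726%.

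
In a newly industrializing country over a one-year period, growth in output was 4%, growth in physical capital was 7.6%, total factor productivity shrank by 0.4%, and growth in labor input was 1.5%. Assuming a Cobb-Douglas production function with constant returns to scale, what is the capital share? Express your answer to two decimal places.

α = 0.48

gY = gA + α·gK + (1−α)·gL, so gY − gA − gL = α(gK − gL).
4 + 0.4 − 1.5 = α × (7.6 − 1.5).
2.9 = 6.1 α, so α = 0.4754.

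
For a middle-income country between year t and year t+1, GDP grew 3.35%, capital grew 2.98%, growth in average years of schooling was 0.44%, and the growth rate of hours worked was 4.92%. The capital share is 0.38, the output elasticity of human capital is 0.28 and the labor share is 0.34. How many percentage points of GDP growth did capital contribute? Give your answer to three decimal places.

Contribution = share × growth = 0.38 × 2.98 = 1.1324 pp.

1.132 percentage points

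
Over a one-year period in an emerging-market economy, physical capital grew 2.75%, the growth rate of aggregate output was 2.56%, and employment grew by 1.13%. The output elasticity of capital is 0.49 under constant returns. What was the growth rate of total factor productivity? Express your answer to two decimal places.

0.64%

Labor's share = 1 − 0.49 = 0.51.
Physical capital: 0.49 × 2.75 = 1.3475 pp.
Employment: 0.51 × 1.13 = 0.5763 pp.
TFP growth = 2.56 − 1.9238 = 0.6362%.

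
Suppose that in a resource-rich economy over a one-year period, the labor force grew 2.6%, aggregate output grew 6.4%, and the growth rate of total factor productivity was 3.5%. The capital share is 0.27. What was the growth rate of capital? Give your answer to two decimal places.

3.71%

Labor's share = 1 − 0.27 = 0.73.
gY = gA + 0.73×2.6 + 0.27×g.
0.27×g = 6.4 − 3.5 − 1.898 = 1.002.
g = 1.002 / 0.27 = 3.7111%.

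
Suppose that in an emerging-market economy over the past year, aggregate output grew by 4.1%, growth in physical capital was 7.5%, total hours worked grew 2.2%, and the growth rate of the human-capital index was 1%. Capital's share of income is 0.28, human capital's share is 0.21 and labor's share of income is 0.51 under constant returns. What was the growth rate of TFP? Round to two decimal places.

Labor's share = 1 − 0.28 − 0.21 = 0.51.
Physical capital: 0.28 × 7.5 = 2.1 pp.
The human-capital index: 0.21 × 1 = 0.21 pp.
Total hours worked: 0.51 × 2.2 = 1.122 pp.
TFP growth = 4.1 − 3.432 = 0.668%.

0.67%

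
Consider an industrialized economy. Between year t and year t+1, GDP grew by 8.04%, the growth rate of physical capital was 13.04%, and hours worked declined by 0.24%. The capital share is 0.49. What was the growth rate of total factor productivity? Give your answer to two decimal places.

Total factor productivity grew 1.77%.

Labor's share = 1 − 0.49 = 0.51.
Physical capital: 0.49 × 13.04 = 6.3896 pp.
Hours worked: 0.51 × (-0.24) = -0.1224 pp.
TFP growth = 8.04 − 6.2672 = 1.7728%.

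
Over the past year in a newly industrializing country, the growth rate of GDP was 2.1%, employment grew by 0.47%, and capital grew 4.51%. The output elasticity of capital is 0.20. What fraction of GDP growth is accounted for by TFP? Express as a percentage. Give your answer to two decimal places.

Labor's share = 1 − 0.2 = 0.8.
Capital: 0.2 × 4.51 = 0.902 pp.
Employment: 0.8 × 0.47 = 0.376 pp.
TFP growth = 2.1 − 1.278 = 0.822%.
TFP share of growth = 0.822 / 2.1 × 100 = 39.1429%.

TFP accounted for 39.14% of growth.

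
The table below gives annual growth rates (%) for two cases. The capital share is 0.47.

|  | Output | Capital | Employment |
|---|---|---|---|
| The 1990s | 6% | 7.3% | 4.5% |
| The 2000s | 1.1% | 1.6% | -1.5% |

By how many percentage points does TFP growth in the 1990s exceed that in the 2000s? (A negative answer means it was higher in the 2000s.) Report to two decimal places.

-0.96 percentage points

Labor's share = 1 − 0.47 = 0.53.
The 1990s: TFP = 6 − 3.431 − 2.385 = 0.184%.
The 2000s: TFP = 1.1 − 0.752 + 0.795 = 1.143%.
Difference = 0.184 − (1.143) = -0.959 pp.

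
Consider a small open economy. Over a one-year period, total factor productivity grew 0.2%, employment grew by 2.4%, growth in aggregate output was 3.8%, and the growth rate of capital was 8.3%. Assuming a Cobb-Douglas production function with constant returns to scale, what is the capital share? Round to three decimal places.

gY = gA + α·gK + (1−α)·gL, so gY − gA − gL = α(gK − gL).
3.8 − 0.2 − 2.4 = α × (8.3 − 2.4).
1.2 = 5.9 α, so α = 0.20339.

α = 0.203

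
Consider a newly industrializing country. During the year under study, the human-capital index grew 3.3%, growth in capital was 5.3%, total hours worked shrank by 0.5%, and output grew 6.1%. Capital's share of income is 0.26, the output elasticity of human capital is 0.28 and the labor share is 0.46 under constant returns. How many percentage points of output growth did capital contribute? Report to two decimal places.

Contribution = share × growth = 0.26 × 5.3 = 1.378 pp.

1.38 percentage points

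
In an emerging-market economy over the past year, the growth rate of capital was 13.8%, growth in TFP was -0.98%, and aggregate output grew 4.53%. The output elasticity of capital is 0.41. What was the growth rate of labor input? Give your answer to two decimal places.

-0.25%

Labor's share = 1 − 0.41 = 0.59.
gY = gA + 0.41×13.8 + 0.59×g.
0.59×g = 4.53 + 0.98 − 5.658 = -0.148.
g = -0.148 / 0.59 = -0.2508%.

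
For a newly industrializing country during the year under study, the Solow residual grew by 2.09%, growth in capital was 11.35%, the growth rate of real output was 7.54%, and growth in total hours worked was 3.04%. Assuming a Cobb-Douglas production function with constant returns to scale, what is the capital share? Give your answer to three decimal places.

α = 0.290

gY = gA + α·gK + (1−α)·gL, so gY − gA − gL = α(gK − gL).
7.54 − 2.09 − 3.04 = α × (11.35 − 3.04).
2.41 = 8.31 α, so α = 0.29001.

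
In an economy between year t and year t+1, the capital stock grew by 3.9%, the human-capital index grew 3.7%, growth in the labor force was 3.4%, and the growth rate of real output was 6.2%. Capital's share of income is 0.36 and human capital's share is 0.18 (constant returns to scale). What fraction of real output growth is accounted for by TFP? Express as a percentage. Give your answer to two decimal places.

41.39%

Labor's share = 1 − 0.36 − 0.18 = 0.46.
The capital stock: 0.36 × 3.9 = 1.404 pp.
The human-capital index: 0.18 × 3.7 = 0.666 pp.
The labor force: 0.46 × 3.4 = 1.564 pp.
TFP growth = 6.2 − 3.634 = 2.566%.
TFP share of growth = 2.566 / 6.2 × 100 = 41.3871%.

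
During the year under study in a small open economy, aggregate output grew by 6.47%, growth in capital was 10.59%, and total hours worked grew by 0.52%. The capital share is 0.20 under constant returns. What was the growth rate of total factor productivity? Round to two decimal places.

3.94%

Labor's share = 1 − 0.2 = 0.8.
Capital: 0.2 × 10.59 = 2.118 pp.
Total hours worked: 0.8 × 0.52 = 0.416 pp.
TFP growth = 6.47 − 2.534 = 3.936%.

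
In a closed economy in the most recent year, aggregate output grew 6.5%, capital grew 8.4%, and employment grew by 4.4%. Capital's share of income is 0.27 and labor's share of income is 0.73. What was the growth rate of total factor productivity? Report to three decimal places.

Labor's share = 1 − 0.27 = 0.73.
Capital: 0.27 × 8.4 = 2.268 pp.
Employment: 0.73 × 4.4 = 3.212 pp.
TFP growth = 6.5 − 5.48 = 1.02%.

Total factor productivity grew 1.020%.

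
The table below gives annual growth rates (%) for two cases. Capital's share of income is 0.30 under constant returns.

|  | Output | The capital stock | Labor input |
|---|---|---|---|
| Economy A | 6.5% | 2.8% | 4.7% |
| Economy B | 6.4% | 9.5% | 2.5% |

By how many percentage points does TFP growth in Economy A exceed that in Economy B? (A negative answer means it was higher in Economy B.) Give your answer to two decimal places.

Labor's share = 1 − 0.3 = 0.7.
Economy A: TFP = 6.5 − 0.84 − 3.29 = 2.37%.
Economy B: TFP = 6.4 − 2.85 − 1.75 = 1.8%.
Difference = 2.37 − (1.8) = 0.57 pp.

0.57 percentage points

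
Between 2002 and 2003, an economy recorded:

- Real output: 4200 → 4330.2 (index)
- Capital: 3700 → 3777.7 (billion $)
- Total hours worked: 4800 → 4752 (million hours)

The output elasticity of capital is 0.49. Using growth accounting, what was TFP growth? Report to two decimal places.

Real output growth = (4330.2 − 4200) / 4200 = 3.1%.
Capital growth = (3777.7 − 3700) / 3700 = 2.1%.
Total hours worked growth = (4752 − 4800) / 4800 = -1%.
Labor's share = 1 − 0.49 = 0.51.
Capital: 0.49 × 2.1 = 1.029 pp.
Total hours worked: 0.51 × (-1) = -0.51 pp.
TFP growth = 3.1 − 0.519 = 2.581%.

2.58%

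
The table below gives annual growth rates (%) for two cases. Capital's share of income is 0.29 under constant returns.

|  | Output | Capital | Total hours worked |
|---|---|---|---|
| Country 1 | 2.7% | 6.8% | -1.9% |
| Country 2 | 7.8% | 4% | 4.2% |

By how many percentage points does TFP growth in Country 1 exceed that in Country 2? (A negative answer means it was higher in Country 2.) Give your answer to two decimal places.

Labor's share = 1 − 0.29 = 0.71.
Country 1: TFP = 2.7 − 1.972 + 1.349 = 2.077%.
Country 2: TFP = 7.8 − 1.16 − 2.982 = 3.658%.
Difference = 2.077 − (3.658) = -1.581 pp.

-1.58 percentage points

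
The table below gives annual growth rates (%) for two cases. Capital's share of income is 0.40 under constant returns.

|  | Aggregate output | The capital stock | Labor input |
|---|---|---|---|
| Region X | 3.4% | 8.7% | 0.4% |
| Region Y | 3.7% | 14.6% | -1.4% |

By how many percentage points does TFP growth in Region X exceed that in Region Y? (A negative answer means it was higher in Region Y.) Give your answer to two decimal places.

Labor's share = 1 − 0.4 = 0.6.
Region X: TFP = 3.4 − 3.48 − 0.24 = -0.32%.
Region Y: TFP = 3.7 − 5.84 + 0.84 = -1.3%.
Difference = -0.32 − (-1.3) = 0.98 pp.

0.98 percentage points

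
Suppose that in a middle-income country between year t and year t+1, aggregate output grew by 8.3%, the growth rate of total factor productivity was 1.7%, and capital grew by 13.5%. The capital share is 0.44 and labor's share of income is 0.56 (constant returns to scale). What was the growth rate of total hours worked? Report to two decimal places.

1.18%

Labor's share = 1 − 0.44 = 0.56.
gY = gA + 0.44×13.5 + 0.56×g.
0.56×g = 8.3 − 1.7 − 5.94 = 0.66.
g = 0.66 / 0.56 = 1.1786%.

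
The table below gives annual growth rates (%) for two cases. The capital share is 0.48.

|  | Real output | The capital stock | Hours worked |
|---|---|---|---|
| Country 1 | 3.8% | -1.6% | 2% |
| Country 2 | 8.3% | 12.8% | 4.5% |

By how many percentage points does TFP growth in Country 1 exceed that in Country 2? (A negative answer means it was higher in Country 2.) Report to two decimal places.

Labor's share = 1 − 0.48 = 0.52.
Country 1: TFP = 3.8 + 0.768 − 1.04 = 3.528%.
Country 2: TFP = 8.3 − 6.144 − 2.34 = -0.184%.
Difference = 3.528 − (-0.184) = 3.712 pp.

3.71 percentage points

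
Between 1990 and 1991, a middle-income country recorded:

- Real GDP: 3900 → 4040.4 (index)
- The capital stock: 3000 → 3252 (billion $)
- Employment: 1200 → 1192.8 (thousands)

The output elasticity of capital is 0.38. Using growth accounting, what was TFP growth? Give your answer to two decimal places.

Real GDP growth = (4040.4 − 3900) / 3900 = 3.6%.
The capital stock growth = (3252 − 3000) / 3000 = 8.4%.
Employment growth = (1192.8 − 1200) / 1200 = -0.6%.
Labor's share = 1 − 0.38 = 0.62.
The capital stock: 0.38 × 8.4 = 3.192 pp.
Employment: 0.62 × (-0.6) = -0.372 pp.
TFP growth = 3.6 − 2.82 = 0.78%.

TFP grew 0.78%.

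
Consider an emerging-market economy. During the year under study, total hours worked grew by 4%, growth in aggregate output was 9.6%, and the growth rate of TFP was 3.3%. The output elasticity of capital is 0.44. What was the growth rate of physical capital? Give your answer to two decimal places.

Labor's share = 1 − 0.44 = 0.56.
gY = gA + 0.56×4 + 0.44×g.
0.44×g = 9.6 − 3.3 − 2.24 = 4.06.
g = 4.06 / 0.44 = 9.2273%.

Physical capital growth was 9.23%.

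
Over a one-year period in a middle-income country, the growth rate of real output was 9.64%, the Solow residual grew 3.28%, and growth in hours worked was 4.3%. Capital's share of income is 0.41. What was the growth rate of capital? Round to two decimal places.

Capital grew 9.32%.

Labor's share = 1 − 0.41 = 0.59.
gY = gA + 0.59×4.3 + 0.41×g.
0.41×g = 9.64 − 3.28 − 2.537 = 3.823.
g = 3.823 / 0.41 = 9.3244%.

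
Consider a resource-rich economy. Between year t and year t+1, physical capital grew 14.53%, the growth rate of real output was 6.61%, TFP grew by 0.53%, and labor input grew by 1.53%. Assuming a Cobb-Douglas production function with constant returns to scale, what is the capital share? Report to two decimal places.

gY = gA + α·gK + (1−α)·gL, so gY − gA − gL = α(gK − gL).
6.61 − 0.53 − 1.53 = α × (14.53 − 1.53).
4.55 = 13 α, so α = 0.35.

The capital share is 0.35.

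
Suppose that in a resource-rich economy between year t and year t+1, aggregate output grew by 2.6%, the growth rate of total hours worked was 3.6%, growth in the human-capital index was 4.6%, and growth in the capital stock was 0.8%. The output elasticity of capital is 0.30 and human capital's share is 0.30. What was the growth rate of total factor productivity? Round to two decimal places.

-0.46%

Labor's share = 1 − 0.3 − 0.3 = 0.4.
The capital stock: 0.3 × 0.8 = 0.24 pp.
The human-capital index: 0.3 × 4.6 = 1.38 pp.
Total hours worked: 0.4 × 3.6 = 1.44 pp.
TFP growth = 2.6 − 3.06 = -0.46%.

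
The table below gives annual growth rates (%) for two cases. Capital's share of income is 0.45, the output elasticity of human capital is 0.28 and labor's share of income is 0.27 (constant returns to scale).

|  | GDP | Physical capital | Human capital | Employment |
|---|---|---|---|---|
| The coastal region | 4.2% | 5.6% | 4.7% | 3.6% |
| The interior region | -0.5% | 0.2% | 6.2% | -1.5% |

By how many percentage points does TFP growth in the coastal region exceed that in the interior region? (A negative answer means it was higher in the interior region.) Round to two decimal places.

Labor's share = 1 − 0.45 − 0.28 = 0.27.
The coastal region: TFP = 4.2 − 2.52 − 1.316 − 0.972 = -0.608%.
The interior region: TFP = -0.5 − 0.09 − 1.736 + 0.405 = -1.921%.
Difference = -0.608 − (-1.921) = 1.313 pp.

1.31 percentage points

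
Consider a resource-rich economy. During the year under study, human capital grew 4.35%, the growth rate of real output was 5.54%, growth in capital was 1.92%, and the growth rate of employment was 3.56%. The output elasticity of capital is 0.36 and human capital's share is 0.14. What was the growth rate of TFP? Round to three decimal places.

Labor's share = 1 − 0.36 − 0.14 = 0.5.
Capital: 0.36 × 1.92 = 0.6912 pp.
Human capital: 0.14 × 4.35 = 0.609 pp.
Employment: 0.5 × 3.56 = 1.78 pp.
TFP growth = 5.54 − 3.0802 = 2.4598%.

2.460%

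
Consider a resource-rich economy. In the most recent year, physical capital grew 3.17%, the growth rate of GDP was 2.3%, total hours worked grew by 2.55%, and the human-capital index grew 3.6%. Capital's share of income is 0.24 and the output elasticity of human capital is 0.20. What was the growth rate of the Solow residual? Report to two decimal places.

-0.61%

Labor's share = 1 − 0.24 − 0.2 = 0.56.
Physical capital: 0.24 × 3.17 = 0.7608 pp.
The human-capital index: 0.2 × 3.6 = 0.72 pp.
Total hours worked: 0.56 × 2.55 = 1.428 pp.
TFP growth = 2.3 − 2.9088 = -0.6088%.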